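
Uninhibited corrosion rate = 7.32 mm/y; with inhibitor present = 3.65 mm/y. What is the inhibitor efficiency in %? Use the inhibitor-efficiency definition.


Apply the inhibitor-efficiency definition: IE = (CR_blank − CR_inh)/CR_blank × 100
IE = (7.32 − 3.65) / 7.32 × 100
IE = 3.67 / 7.32 × 100 = 50.1 %

50.1 %


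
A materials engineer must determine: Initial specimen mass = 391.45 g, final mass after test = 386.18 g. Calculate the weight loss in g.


Weight loss = initial − final
WL = 391.45 − 386.18 = 5.27 g

5.27 g


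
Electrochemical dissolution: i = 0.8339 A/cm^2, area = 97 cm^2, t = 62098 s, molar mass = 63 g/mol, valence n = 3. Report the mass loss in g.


Apply Faraday's law: m = i*A*t*M / (n*F)
Total charge passed Q = i*A*t = 0.8339*97*62098 = 5023001.6534 C
m = Q*M/(n*F) = 5023001.6534*63/(3*96485) = 1093.25838 g

1093.25838 g


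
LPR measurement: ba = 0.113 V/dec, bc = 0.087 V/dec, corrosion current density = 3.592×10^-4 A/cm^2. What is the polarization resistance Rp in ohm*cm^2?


Apply the Stern-Geary equation: Rp = ba*bc / (2.303*icorr*(ba+bc))
ba*bc = 0.113*0.087 = 0.009831
ba+bc = 0.2; 2.303*icorr*(ba+bc) = 2.303*3.592×10^-4*0.2 = 1.6544752×10^-4
Rp = 0.009831 / 1.6544752×10^-4 = 59.42 ohm*cm^2

59.42 ohm*cm^2


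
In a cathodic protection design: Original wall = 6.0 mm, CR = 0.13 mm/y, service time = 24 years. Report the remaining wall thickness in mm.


Remaining wall = original − CR × time
t = 6.0 − 0.13*24 = 6.0 − 3.12 = 2.88 mm

2.88 mm


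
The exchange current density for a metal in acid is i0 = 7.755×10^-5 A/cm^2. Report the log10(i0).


i0 = 7.755×10^-5 A/cm^2
log10(i0) = -4.11

-4.11


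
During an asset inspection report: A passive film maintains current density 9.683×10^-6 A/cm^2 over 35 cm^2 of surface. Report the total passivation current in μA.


I = i_pass * A, then convert A → μA (×10^6)
I = 9.683×10^-6 * 35 * 10^6 = 338.91 μA

338.91 μA


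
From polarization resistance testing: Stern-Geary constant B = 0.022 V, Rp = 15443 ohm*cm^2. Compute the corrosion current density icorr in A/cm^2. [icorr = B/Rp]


Apply the Stern-Geary relation: icorr = B / Rp
icorr = 0.022 / 15443 = 1.425×10^-6 A/cm^2

1.425×10^-6 A/cm^2


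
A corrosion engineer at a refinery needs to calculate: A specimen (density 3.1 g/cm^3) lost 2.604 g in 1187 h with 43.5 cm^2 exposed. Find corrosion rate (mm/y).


Apply the mm/y weight-loss relation: CR = 87600 * W / (D * A * T)
Numerator: 87600 * 2.604 = 228110.4
Denominator: 3.1 * 43.5 * 1187 = 160066.95
CR = 228110.4 / 160066.95 = 1.425094 mm/y

1.425094 mm/y


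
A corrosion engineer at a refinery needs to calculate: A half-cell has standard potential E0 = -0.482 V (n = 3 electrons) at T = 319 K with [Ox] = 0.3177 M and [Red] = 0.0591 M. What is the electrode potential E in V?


Apply the Nernst equation: E = E0 + (RT/nF)*ln([Ox]/[Red])
Step 1: RT/nF = 8.314*319/(3*96485) = 0.00916262 V
Step 2: [Ox]/[Red] = 0.3177/0.0591 = 5.375635
Step 3: ln(5.375635) = 1.681877
Step 4: correction = 0.00916262 * 1.681877 = 0.0154 V
E = -0.482 + 0.0154 = -0.4666 V

-0.4666 V


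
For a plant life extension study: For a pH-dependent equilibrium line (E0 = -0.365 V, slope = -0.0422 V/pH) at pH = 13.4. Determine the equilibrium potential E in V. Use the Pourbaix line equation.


Apply the Pourbaix line equation: E = E0 + slope*pH
E = -0.365 + (-0.0422)*13.4 = -0.365 + (-0.56548) = -0.93048 V
Rounded to 4 decimal places: E = -0.9305 V

-0.9305 V


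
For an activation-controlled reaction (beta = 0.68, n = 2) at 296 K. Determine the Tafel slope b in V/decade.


Apply the Tafel slope relation: b = 2.303*R*T/(beta*n*F)
Numerator: 2.303 * 8.314 * 296 = 5667.55
Denominator: 0.68 * 2 * 96485 = 131219.6
b = 5667.55 / 131219.6 = 0.0432 V/decade

0.0432 V/decade


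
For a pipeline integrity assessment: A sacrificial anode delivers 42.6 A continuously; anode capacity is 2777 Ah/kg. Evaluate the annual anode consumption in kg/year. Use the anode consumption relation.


Annual consumption = current * hours per year / capacity
Rate = 42.6 * 8760 / 2777 = 134.4 kg/year

134.4 kg/year


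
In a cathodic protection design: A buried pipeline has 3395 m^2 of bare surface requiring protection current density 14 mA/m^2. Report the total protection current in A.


I = area * current density, then convert mA → A (÷1000)
I = 3395 * 14 / 1000 = 47.53 A

47.53 A


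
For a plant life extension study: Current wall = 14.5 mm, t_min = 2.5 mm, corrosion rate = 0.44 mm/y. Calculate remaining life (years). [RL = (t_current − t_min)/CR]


Apply the remaining-life relation: RL = (t_current − t_min) / CR
RL = (14.5 − 2.5) / 0.44 = 12.0 / 0.44 = 27.3 years

27.3 years


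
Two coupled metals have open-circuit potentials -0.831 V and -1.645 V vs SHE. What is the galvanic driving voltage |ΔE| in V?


Driving voltage is the absolute potential difference.
|ΔE| = |-0.831 − (-1.645)| = 0.814 V

0.814 V


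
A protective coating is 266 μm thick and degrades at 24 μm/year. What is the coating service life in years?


Service life = thickness / degradation rate
Life = 266 / 24 = 11.1 years

11.1 years


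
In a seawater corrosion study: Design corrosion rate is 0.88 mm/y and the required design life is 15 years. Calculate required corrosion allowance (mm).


Corrosion allowance = CR × design life
CA = 0.88 * 15 = 13.2 mm

13.2 mm


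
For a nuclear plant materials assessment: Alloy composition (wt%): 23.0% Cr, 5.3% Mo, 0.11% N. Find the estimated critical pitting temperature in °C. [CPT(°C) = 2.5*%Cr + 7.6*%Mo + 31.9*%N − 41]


Apply the ASTM G48 empirical CPT estimate: CPT(°C) = 2.5*%Cr + 7.6*%Mo + 31.9*%N − 41
2.5*23.0 = 57.5; 7.6*5.3 = 40.28; 31.9*0.11 = 3.509
CPT = 57.5 + 40.28 + 3.509 − 41 = 60.289 °C
Rounded to 0.1 °C: CPT ≈ 60.3 °C

60.3 °C


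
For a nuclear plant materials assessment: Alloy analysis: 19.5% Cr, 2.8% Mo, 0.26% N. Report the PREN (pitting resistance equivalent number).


Apply the PREN formula: PREN = Cr + 3.3*Mo + 16*N
PREN = 19.5 + 3.3*2.8 + 16*0.26
PREN = 19.5 + 9.24 + 4.16 = 32.9

32.9


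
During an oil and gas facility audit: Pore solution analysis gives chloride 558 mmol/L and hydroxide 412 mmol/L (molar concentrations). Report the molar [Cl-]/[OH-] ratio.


Threshold parameter = [Cl-] / [OH-] (molar basis; both in mmol/L, so units cancel)
Ratio = 558 / 412 = 1.35

1.35


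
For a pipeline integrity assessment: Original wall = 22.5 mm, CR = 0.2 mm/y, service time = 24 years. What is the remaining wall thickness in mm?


Remaining wall = original − CR × time
t = 22.5 − 0.2*24 = 22.5 − 4.8 = 17.7 mm

17.7 mm


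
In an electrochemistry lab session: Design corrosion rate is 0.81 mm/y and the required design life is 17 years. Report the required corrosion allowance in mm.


Corrosion allowance = CR × design life
CA = 0.81 * 17 = 13.77 mm

13.77 mm


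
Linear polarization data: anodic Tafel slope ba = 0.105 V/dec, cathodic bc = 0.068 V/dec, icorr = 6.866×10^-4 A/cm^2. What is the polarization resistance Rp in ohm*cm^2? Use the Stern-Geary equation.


Apply the Stern-Geary equation: Rp = ba*bc / (2.303*icorr*(ba+bc))
ba*bc = 0.105*0.068 = 0.00714
ba+bc = 0.173; 2.303*icorr*(ba+bc) = 2.303*6.866×10^-4*0.173 = 2.7355449×10^-4
Rp = 0.00714 / 2.7355449×10^-4 = 26.1 ohm*cm^2

26.1 ohm*cm^2


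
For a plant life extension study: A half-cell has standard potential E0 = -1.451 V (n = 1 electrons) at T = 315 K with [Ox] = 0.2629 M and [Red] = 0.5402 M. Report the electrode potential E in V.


Apply the Nernst equation: E = E0 + (RT/nF)*ln([Ox]/[Red])
Step 1: RT/nF = 8.314*315/(1*96485) = 0.02714318 V
Step 2: [Ox]/[Red] = 0.2629/0.5402 = 0.486672
Step 3: ln(0.486672) = -0.720165
Step 4: correction = 0.02714318 * -0.720165 = -0.0195 V
E = -1.451 + -0.0195 = -1.4705 V

-1.4705 V


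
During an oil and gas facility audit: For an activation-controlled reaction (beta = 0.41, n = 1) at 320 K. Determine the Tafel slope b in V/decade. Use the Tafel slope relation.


Apply the Tafel slope relation: b = 2.303*R*T/(beta*n*F)
Numerator: 2.303 * 8.314 * 320 = 6127.09
Denominator: 0.41 * 1 * 96485 = 39558.85
b = 6127.09 / 39558.85 = 0.1549 V/decade

0.1549 V/decade


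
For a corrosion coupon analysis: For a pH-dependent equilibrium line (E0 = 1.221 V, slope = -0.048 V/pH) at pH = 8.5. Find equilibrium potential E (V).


Apply the Pourbaix line equation: E = E0 + slope*pH
E = 1.221 + (-0.048)*8.5 = 1.221 + (-0.408) = 0.813 V
Rounded to 4 decimal places: E = 0.8130 V

0.8130 V


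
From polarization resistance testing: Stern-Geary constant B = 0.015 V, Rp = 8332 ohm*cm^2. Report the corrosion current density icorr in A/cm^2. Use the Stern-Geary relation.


Apply the Stern-Geary relation: icorr = B / Rp
icorr = 0.015 / 8332 = 1.8×10^-6 A/cm^2

1.8×10^-6 A/cm^2


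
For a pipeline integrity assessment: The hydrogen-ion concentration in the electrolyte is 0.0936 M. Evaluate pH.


pH = −log10[H+]
pH = −log10(0.0936) = 1.03

1.03


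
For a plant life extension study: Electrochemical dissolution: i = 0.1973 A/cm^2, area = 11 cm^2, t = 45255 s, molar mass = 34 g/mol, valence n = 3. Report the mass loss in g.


Apply Faraday's law: m = i*A*t*M / (n*F)
Total charge passed Q = i*A*t = 0.1973*11*45255 = 98216.9265 C
m = Q*M/(n*F) = 98216.9265*34/(3*96485) = 11.537 g

11.537 g


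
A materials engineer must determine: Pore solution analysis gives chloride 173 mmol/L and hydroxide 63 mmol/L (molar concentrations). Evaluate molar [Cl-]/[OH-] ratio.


Threshold parameter = [Cl-] / [OH-] (molar basis; both in mmol/L, so units cancel)
Ratio = 173 / 63 = 2.75

2.75


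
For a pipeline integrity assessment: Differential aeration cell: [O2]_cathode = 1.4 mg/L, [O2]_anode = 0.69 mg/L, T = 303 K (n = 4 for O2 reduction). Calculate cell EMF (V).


Apply the Nernst concentration-cell relation: E = (RT/nF)*ln(C_cathode/C_anode)
RT/nF = 8.314*303/(4*96485) = 0.00652729 V
ln(1.4/0.69) = 0.70754
E = 0.00652729 * 0.70754 = 0.00462 V

0.00462 V


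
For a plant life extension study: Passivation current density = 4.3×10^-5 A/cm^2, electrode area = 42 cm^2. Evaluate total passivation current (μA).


I = i_pass * A, then convert A → μA (×10^6)
I = 4.3×10^-5 * 42 * 10^6 = 1806.0 μA

1806.0 μA


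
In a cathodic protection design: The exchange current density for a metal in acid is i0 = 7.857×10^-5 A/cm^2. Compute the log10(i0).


i0 = 7.857×10^-5 A/cm^2
log10(i0) = -4.105

-4.105


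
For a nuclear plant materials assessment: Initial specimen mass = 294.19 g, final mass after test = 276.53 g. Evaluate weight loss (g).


Weight loss = initial − final
WL = 294.19 − 276.53 = 17.66 g

17.66 g


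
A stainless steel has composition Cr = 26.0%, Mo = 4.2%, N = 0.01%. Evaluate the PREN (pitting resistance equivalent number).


Apply the PREN formula: PREN = Cr + 3.3*Mo + 16*N
PREN = 26.0 + 3.3*4.2 + 16*0.01
PREN = 26.0 + 13.86 + 0.16 = 40.02

40.02


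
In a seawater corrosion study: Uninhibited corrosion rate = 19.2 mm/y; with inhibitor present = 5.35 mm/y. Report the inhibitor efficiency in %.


Apply the inhibitor-efficiency definition: IE = (CR_blank − CR_inh)/CR_blank × 100
IE = (19.2 − 5.35) / 19.2 × 100
IE = 13.85 / 19.2 × 100 = 72.1 %

72.1 %


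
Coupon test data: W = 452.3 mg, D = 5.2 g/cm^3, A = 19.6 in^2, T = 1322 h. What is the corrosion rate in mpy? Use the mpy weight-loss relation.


Apply the mpy weight-loss relation: CR = 534 * W / (D * A * T)
Numerator: 534 * 452.3 = 241528.2
Denominator: 5.2 * 19.6 * 1322 = 134738.24
CR = 241528.2 / 134738.24 = 1.7926 mpy

1.7926 mpy


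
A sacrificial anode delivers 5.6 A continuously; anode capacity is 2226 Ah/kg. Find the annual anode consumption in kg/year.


Annual consumption = current * hours per year / capacity
Rate = 5.6 * 8760 / 2226 = 22.0 kg/year

22.0 kg/year


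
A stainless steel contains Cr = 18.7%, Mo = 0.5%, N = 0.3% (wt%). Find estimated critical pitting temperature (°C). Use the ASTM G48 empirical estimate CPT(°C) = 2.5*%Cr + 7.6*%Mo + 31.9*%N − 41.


Apply the ASTM G48 empirical CPT estimate: CPT(°C) = 2.5*%Cr + 7.6*%Mo + 31.9*%N − 41
2.5*18.7 = 46.75; 7.6*0.5 = 3.8; 31.9*0.3 = 9.57
CPT = 46.75 + 3.8 + 9.57 − 41 = 19.12 °C
Rounded to 0.1 °C: CPT ≈ 19.1 °C

19.1 °C


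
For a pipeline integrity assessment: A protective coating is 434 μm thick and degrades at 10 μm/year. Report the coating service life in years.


Service life = thickness / degradation rate
Life = 434 / 10 = 43.4 years

43.4 years


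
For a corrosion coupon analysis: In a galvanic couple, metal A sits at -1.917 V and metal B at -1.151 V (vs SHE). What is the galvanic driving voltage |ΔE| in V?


Driving voltage is the absolute potential difference.
|ΔE| = |-1.917 − (-1.151)| = 0.766 V

0.766 V


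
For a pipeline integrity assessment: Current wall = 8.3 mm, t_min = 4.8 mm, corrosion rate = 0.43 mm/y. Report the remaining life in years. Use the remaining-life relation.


Apply the remaining-life relation: RL = (t_current − t_min) / CR
RL = (8.3 − 4.8) / 0.43 = 3.5 / 0.43 = 8.1 years

8.1 years


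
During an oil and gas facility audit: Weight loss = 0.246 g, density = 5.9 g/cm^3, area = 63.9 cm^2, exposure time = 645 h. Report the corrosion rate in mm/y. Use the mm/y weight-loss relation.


Apply the mm/y weight-loss relation: CR = 87600 * W / (D * A * T)
Numerator: 87600 * 0.246 = 21549.6
Denominator: 5.9 * 63.9 * 645 = 243171.45
CR = 21549.6 / 243171.45 = 0.088619 mm/y

0.088619 mm/y


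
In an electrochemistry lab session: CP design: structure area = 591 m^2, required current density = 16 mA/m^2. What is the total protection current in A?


I = area * current density, then convert mA → A (÷1000)
I = 591 * 16 / 1000 = 9.46 A

9.46 A


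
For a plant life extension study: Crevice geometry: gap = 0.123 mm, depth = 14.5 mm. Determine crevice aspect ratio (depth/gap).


Aspect ratio = depth / gap
Ratio = 14.5 / 0.123 = 117.9

117.9


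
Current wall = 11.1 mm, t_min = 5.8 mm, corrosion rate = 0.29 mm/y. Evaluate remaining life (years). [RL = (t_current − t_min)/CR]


Apply the remaining-life relation: RL = (t_current − t_min) / CR
RL = (11.1 − 5.8) / 0.29 = 5.3 / 0.29 = 18.3 years

18.3 years


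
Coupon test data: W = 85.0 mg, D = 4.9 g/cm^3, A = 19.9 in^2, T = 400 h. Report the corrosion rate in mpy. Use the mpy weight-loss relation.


Apply the mpy weight-loss relation: CR = 534 * W / (D * A * T)
Numerator: 534 * 85.0 = 45390.0
Denominator: 4.9 * 19.9 * 400 = 39004.0
CR = 45390.0 / 39004.0 = 1.16373 mpy

1.16373 mpy


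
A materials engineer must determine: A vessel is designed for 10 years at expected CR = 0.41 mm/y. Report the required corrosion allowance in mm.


Corrosion allowance = CR × design life
CA = 0.41 * 10 = 4.1 mm

4.1 mm


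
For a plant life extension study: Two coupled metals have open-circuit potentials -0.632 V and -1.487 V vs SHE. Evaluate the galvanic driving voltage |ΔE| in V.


Driving voltage is the absolute potential difference.
|ΔE| = |-0.632 − (-1.487)| = 0.855 V

0.855 V


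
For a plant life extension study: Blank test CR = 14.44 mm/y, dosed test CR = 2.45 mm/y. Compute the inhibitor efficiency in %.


Apply the inhibitor-efficiency definition: IE = (CR_blank − CR_inh)/CR_blank × 100
IE = (14.44 − 2.45) / 14.44 × 100
IE = 11.99 / 14.44 × 100 = 83.0 %

83.0 %


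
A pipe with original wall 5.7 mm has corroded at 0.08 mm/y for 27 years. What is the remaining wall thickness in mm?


Remaining wall = original − CR × time
t = 5.7 − 0.08*27 = 5.7 − 2.16 = 3.54 mm

3.54 mm


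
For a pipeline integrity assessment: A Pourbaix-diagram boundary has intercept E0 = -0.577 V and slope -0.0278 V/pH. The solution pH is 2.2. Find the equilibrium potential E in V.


Apply the Pourbaix line equation: E = E0 + slope*pH
E = -0.577 + (-0.0278)*2.2 = -0.577 + (-0.06116) = -0.63816 V
Rounded to 3 decimal places: E = -0.638 V

-0.638 V


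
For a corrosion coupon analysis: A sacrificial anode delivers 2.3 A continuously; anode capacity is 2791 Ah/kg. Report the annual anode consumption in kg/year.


Annual consumption = current * hours per year / capacity
Rate = 2.3 * 8760 / 2791 = 7.2 kg/year

7.2 kg/year


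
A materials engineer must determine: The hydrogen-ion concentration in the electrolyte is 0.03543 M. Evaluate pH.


pH = −log10[H+]
pH = −log10(0.03543) = 1.45

1.45


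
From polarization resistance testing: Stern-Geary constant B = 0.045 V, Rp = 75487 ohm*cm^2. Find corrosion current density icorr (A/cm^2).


Apply the Stern-Geary relation: icorr = B / Rp
icorr = 0.045 / 75487 = 5.961×10^-7 A/cm^2

5.961×10^-7 A/cm^2


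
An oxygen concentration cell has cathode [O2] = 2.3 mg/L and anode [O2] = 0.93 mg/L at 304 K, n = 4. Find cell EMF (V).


Apply the Nernst concentration-cell relation: E = (RT/nF)*ln(C_cathode/C_anode)
RT/nF = 8.314*304/(4*96485) = 0.00654883 V
ln(2.3/0.93) = 0.90548
E = 0.00654883 * 0.90548 = 0.00593 V

0.00593 V


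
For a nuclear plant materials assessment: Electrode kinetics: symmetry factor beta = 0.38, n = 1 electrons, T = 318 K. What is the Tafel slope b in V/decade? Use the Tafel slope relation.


Apply the Tafel slope relation: b = 2.303*R*T/(beta*n*F)
Numerator: 2.303 * 8.314 * 318 = 6088.79
Denominator: 0.38 * 1 * 96485 = 36664.3
b = 6088.79 / 36664.3 = 0.166 V/decade

0.166 V/decade


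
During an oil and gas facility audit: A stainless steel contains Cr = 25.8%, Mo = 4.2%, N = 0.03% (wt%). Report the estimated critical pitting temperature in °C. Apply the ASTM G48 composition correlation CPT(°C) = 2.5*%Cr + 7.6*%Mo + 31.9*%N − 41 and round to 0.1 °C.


Apply the ASTM G48 empirical CPT estimate: CPT(°C) = 2.5*%Cr + 7.6*%Mo + 31.9*%N − 41
2.5*25.8 = 64.5; 7.6*4.2 = 31.92; 31.9*0.03 = 0.957
CPT = 64.5 + 31.92 + 0.957 − 41 = 56.377 °C
Rounded to 0.1 °C: CPT ≈ 56.4 °C

56.4 °C


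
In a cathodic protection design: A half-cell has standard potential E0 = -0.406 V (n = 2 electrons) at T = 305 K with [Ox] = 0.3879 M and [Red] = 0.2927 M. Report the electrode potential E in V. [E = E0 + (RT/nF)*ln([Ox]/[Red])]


Apply the Nernst equation: E = E0 + (RT/nF)*ln([Ox]/[Red])
Step 1: RT/nF = 8.314*305/(2*96485) = 0.01314075 V
Step 2: [Ox]/[Red] = 0.3879/0.2927 = 1.325248
Step 3: ln(1.325248) = 0.2816
Step 4: correction = 0.01314075 * 0.2816 = 0.004 V
E = -0.406 + 0.004 = -0.402 V

-0.402 V


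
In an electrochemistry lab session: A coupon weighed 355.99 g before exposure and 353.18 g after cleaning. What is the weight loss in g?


Weight loss = initial − final
WL = 355.99 − 353.18 = 2.81 g

2.81 g


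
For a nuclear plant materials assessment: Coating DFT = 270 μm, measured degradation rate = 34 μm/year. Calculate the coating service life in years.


Service life = thickness / degradation rate
Life = 270 / 34 = 7.9 years

7.9 years


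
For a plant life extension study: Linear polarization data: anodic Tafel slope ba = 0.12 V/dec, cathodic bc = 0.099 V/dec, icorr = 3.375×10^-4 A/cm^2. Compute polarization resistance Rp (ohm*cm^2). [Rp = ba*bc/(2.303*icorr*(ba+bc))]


Apply the Stern-Geary equation: Rp = ba*bc / (2.303*icorr*(ba+bc))
ba*bc = 0.12*0.099 = 0.01188
ba+bc = 0.219; 2.303*icorr*(ba+bc) = 2.303*3.375×10^-4*0.219 = 1.7022049×10^-4
Rp = 0.01188 / 1.7022049×10^-4 = 69.79 ohm*cm^2

69.79 ohm*cm^2


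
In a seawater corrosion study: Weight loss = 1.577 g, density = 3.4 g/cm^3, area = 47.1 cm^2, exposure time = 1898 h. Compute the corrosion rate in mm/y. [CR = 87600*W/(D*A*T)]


Apply the mm/y weight-loss relation: CR = 87600 * W / (D * A * T)
Numerator: 87600 * 1.577 = 138145.2
Denominator: 3.4 * 47.1 * 1898 = 303945.72
CR = 138145.2 / 303945.72 = 0.454506 mm/y

0.454506 mm/y


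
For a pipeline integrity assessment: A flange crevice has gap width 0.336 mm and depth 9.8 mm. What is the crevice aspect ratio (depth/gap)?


Aspect ratio = depth / gap
Ratio = 9.8 / 0.336 = 29.2

29.2


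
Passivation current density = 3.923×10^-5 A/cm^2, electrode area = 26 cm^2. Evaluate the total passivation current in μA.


I = i_pass * A, then convert A → μA (×10^6)
I = 3.923×10^-5 * 26 * 10^6 = 1019.98 μA

1019.98 μA


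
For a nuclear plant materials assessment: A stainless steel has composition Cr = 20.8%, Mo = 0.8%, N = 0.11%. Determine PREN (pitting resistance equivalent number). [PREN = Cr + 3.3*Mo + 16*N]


Apply the PREN formula: PREN = Cr + 3.3*Mo + 16*N
PREN = 20.8 + 3.3*0.8 + 16*0.11
PREN = 20.8 + 2.64 + 1.76 = 25.2

25.2


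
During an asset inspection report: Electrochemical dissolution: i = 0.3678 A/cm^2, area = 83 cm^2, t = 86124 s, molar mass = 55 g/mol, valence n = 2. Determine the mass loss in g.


Apply Faraday's law: m = i*A*t*M / (n*F)
Total charge passed Q = i*A*t = 0.3678*83*86124 = 2629141.7976 C
m = Q*M/(n*F) = 2629141.7976*55/(2*96485) = 749.3538 g

749.3538 g


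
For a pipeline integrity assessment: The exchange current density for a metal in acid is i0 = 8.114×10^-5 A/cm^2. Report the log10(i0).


i0 = 8.114×10^-5 A/cm^2
log10(i0) = -4.091

-4.091


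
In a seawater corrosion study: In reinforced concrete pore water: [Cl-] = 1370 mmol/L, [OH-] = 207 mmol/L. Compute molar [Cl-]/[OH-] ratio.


Threshold parameter = [Cl-] / [OH-] (molar basis; both in mmol/L, so units cancel)
Ratio = 1370 / 207 = 6.62

6.62


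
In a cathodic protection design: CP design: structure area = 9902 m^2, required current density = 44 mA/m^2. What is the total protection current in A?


I = area * current density, then convert mA → A (÷1000)
I = 9902 * 44 / 1000 = 435.69 A

435.69 A


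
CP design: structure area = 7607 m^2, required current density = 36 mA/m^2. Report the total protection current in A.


I = area * current density, then convert mA → A (÷1000)
I = 7607 * 36 / 1000 = 273.85 A

273.85 A


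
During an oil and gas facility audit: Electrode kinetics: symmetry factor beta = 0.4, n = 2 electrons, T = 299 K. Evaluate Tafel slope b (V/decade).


Apply the Tafel slope relation: b = 2.303*R*T/(beta*n*F)
Numerator: 2.303 * 8.314 * 299 = 5725.0
Denominator: 0.4 * 2 * 96485 = 77188.0
b = 5725.0 / 77188.0 = 0.074 V/decade

0.074 V/decade


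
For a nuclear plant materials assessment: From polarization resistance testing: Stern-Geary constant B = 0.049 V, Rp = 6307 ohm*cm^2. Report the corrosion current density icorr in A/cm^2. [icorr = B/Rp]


Apply the Stern-Geary relation: icorr = B / Rp
icorr = 0.049 / 6307 = 7.769×10^-6 A/cm^2

7.769×10^-6 A/cm^2


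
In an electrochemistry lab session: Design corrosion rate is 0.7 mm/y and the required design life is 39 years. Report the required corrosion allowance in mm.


Corrosion allowance = CR × design life
CA = 0.7 * 39 = 27.3 mm

27.3 mm


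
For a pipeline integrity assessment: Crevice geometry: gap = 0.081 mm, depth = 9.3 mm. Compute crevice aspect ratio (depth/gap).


Aspect ratio = depth / gap
Ratio = 9.3 / 0.081 = 114.8

114.8


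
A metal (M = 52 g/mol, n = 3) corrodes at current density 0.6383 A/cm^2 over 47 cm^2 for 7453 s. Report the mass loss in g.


Apply Faraday's law: m = i*A*t*M / (n*F)
Total charge passed Q = i*A*t = 0.6383*47*7453 = 223590.7453 C
m = Q*M/(n*F) = 223590.7453*52/(3*96485) = 40.16762 g

40.16762 g


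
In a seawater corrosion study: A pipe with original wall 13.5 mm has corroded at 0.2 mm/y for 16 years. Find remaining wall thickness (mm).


Remaining wall = original − CR × time
t = 13.5 − 0.2*16 = 13.5 − 3.2 = 10.3 mm

10.3 mm


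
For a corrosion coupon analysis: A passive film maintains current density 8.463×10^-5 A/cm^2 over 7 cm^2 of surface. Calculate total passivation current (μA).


I = i_pass * A, then convert A → μA (×10^6)
I = 8.463×10^-5 * 7 * 10^6 = 592.41 μA

592.41 μA


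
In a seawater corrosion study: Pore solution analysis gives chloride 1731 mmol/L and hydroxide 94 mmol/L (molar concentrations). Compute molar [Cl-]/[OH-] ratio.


Threshold parameter = [Cl-] / [OH-] (molar basis; both in mmol/L, so units cancel)
Ratio = 1731 / 94 = 18.41

18.41


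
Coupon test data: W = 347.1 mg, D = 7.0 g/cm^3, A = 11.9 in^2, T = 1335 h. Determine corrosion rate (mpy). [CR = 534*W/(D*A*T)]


Apply the mpy weight-loss relation: CR = 534 * W / (D * A * T)
Numerator: 534 * 347.1 = 185351.4
Denominator: 7.0 * 11.9 * 1335 = 111205.5
CR = 185351.4 / 111205.5 = 1.6667 mpy

1.6667 mpy


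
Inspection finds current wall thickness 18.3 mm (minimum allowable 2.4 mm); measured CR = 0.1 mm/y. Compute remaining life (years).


Apply the remaining-life relation: RL = (t_current − t_min) / CR
RL = (18.3 − 2.4) / 0.1 = 15.9 / 0.1 = 159.0 years

159.0 years


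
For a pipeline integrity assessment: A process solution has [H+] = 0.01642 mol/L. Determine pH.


pH = −log10[H+]
pH = −log10(0.01642) = 1.78

1.78


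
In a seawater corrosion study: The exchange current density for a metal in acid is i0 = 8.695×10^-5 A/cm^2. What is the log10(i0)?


i0 = 8.695×10^-5 A/cm^2
log10(i0) = -4.061

-4.061


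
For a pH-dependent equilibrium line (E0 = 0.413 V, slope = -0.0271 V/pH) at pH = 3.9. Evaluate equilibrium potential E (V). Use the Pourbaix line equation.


Apply the Pourbaix line equation: E = E0 + slope*pH
E = 0.413 + (-0.0271)*3.9 = 0.413 + (-0.10569) = 0.30731 V
Rounded to 4 decimal places: E = 0.3073 V

0.3073 V


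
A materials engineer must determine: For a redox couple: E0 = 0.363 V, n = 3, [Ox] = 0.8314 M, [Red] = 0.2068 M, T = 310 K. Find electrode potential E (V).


Apply the Nernst equation: E = E0 + (RT/nF)*ln([Ox]/[Red])
Step 1: RT/nF = 8.314*310/(3*96485) = 0.00890411 V
Step 2: [Ox]/[Red] = 0.8314/0.2068 = 4.020309
Step 3: ln(4.020309) = 1.391359
Step 4: correction = 0.00890411 * 1.391359 = 0.012 V
E = 0.363 + 0.012 = 0.375 V

0.375 V


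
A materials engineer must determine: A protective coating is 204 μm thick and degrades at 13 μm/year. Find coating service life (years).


Service life = thickness / degradation rate
Life = 204 / 13 = 15.7 years

15.7 years


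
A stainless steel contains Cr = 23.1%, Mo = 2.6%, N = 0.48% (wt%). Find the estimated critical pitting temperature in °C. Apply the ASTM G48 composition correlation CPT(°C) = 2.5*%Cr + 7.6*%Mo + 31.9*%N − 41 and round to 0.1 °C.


Apply the ASTM G48 empirical CPT estimate: CPT(°C) = 2.5*%Cr + 7.6*%Mo + 31.9*%N − 41
2.5*23.1 = 57.75; 7.6*2.6 = 19.76; 31.9*0.48 = 15.312
CPT = 57.75 + 19.76 + 15.312 − 41 = 51.822 °C
Rounded to 0.1 °C: CPT ≈ 51.8 °C

51.8 °C


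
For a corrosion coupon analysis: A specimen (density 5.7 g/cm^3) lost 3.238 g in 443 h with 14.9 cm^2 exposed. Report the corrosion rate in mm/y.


Apply the mm/y weight-loss relation: CR = 87600 * W / (D * A * T)
Numerator: 87600 * 3.238 = 283648.8
Denominator: 5.7 * 14.9 * 443 = 37623.99
CR = 283648.8 / 37623.99 = 7.53904 mm/y

7.53904 mm/y


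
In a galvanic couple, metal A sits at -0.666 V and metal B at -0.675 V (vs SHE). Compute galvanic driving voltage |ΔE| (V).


Driving voltage is the absolute potential difference.
|ΔE| = |-0.666 − (-0.675)| = 0.009 V

0.009 V


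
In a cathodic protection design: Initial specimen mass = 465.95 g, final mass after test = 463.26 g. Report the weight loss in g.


Weight loss = initial − final
WL = 465.95 − 463.26 = 2.69 g

2.69 g


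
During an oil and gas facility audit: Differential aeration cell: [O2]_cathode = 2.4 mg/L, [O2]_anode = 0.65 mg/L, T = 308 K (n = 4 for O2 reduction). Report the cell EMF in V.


Apply the Nernst concentration-cell relation: E = (RT/nF)*ln(C_cathode/C_anode)
RT/nF = 8.314*308/(4*96485) = 0.006635 V
ln(2.4/0.65) = 1.30625
E = 0.006635 * 1.30625 = 0.00867 V

0.00867 V


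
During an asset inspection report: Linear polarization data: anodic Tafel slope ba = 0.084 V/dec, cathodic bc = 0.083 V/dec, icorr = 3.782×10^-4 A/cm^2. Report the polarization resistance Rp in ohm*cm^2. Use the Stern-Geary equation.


Apply the Stern-Geary equation: Rp = ba*bc / (2.303*icorr*(ba+bc))
ba*bc = 0.084*0.083 = 0.006972
ba+bc = 0.167; 2.303*icorr*(ba+bc) = 2.303*3.782×10^-4*0.167 = 1.454561×10^-4
Rp = 0.006972 / 1.454561×10^-4 = 47.9 ohm*cm^2

47.9 ohm*cm^2


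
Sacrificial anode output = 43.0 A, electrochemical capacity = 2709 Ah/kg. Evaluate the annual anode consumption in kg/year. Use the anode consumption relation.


Annual consumption = current * hours per year / capacity
Rate = 43.0 * 8760 / 2709 = 139.0 kg/year

139.0 kg/year


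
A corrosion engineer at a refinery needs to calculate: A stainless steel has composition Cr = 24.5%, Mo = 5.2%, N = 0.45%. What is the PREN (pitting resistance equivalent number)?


Apply the PREN formula: PREN = Cr + 3.3*Mo + 16*N
PREN = 24.5 + 3.3*5.2 + 16*0.45
PREN = 24.5 + 17.16 + 7.2 = 48.86

48.86


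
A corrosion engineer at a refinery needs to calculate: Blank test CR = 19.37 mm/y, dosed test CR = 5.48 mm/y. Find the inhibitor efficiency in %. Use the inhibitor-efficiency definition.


Apply the inhibitor-efficiency definition: IE = (CR_blank − CR_inh)/CR_blank × 100
IE = (19.37 − 5.48) / 19.37 × 100
IE = 13.89 / 19.37 × 100 = 71.7 %

71.7 %


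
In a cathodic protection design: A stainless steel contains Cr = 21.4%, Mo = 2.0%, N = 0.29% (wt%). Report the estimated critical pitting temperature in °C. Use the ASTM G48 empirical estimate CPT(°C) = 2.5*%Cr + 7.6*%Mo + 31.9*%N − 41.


Apply the ASTM G48 empirical CPT estimate: CPT(°C) = 2.5*%Cr + 7.6*%Mo + 31.9*%N − 41
2.5*21.4 = 53.5; 7.6*2.0 = 15.2; 31.9*0.29 = 9.251
CPT = 53.5 + 15.2 + 9.251 − 41 = 36.951 °C
Rounded to 0.1 °C: CPT ≈ 37.0 °C

37.0 °C


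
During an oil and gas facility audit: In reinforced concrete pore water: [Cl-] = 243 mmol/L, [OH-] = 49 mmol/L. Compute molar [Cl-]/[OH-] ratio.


Threshold parameter = [Cl-] / [OH-] (molar basis; both in mmol/L, so units cancel)
Ratio = 243 / 49 = 4.96

4.96


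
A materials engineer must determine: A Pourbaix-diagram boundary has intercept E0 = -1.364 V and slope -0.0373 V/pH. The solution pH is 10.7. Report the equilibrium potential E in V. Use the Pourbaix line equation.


Apply the Pourbaix line equation: E = E0 + slope*pH
E = -1.364 + (-0.0373)*10.7 = -1.364 + (-0.39911) = -1.76311 V
Rounded to 3 decimal places: E = -1.763 V

-1.763 V


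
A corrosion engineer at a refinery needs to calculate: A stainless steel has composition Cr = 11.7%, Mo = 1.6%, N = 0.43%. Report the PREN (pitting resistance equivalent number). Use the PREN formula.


Apply the PREN formula: PREN = Cr + 3.3*Mo + 16*N
PREN = 11.7 + 3.3*1.6 + 16*0.43
PREN = 11.7 + 5.28 + 6.88 = 23.86

23.86


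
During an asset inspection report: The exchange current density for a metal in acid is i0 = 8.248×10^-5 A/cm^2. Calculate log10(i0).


i0 = 8.248×10^-5 A/cm^2
log10(i0) = -4.084

-4.084


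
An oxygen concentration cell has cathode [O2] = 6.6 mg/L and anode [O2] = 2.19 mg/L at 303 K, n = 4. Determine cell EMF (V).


Apply the Nernst concentration-cell relation: E = (RT/nF)*ln(C_cathode/C_anode)
RT/nF = 8.314*303/(4*96485) = 0.00652729 V
ln(6.6/2.19) = 1.10317
E = 0.00652729 * 1.10317 = 0.0072 V

0.0072 V


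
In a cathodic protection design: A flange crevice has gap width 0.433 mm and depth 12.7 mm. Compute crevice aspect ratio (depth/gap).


Aspect ratio = depth / gap
Ratio = 12.7 / 0.433 = 29.3

29.3


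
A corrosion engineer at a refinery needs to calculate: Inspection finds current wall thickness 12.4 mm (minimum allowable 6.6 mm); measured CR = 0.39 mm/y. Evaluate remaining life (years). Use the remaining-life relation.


Apply the remaining-life relation: RL = (t_current − t_min) / CR
RL = (12.4 − 6.6) / 0.39 = 5.8 / 0.39 = 14.9 years

14.9 years


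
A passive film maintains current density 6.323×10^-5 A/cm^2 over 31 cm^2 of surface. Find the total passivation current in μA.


I = i_pass * A, then convert A → μA (×10^6)
I = 6.323×10^-5 * 31 * 10^6 = 1960.13 μA

1960.13 μA


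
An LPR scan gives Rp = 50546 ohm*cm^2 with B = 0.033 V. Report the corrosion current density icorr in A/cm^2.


Apply the Stern-Geary relation: icorr = B / Rp
icorr = 0.033 / 50546 = 6.529×10^-7 A/cm^2

6.529×10^-7 A/cm^2


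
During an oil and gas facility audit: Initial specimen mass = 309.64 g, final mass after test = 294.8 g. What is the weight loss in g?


Weight loss = initial − final
WL = 309.64 − 294.8 = 14.84 g

14.84 g


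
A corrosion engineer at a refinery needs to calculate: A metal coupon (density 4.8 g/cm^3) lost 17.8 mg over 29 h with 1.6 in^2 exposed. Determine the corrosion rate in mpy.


Apply the mpy weight-loss relation: CR = 534 * W / (D * A * T)
Numerator: 534 * 17.8 = 9505.2
Denominator: 4.8 * 1.6 * 29 = 222.72
CR = 9505.2 / 222.72 = 42.678 mpy

42.678 mpy


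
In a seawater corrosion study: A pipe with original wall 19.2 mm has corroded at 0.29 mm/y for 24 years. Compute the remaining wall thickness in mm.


Remaining wall = original − CR × time
t = 19.2 − 0.29*24 = 19.2 − 6.96 = 12.24 mm

12.24 mm


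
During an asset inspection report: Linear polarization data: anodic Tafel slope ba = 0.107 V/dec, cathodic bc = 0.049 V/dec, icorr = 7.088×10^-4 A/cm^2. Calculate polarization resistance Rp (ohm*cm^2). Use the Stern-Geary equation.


Apply the Stern-Geary equation: Rp = ba*bc / (2.303*icorr*(ba+bc))
ba*bc = 0.107*0.049 = 0.005243
ba+bc = 0.156; 2.303*icorr*(ba+bc) = 2.303*7.088×10^-4*0.156 = 2.5464916×10^-4
Rp = 0.005243 / 2.5464916×10^-4 = 20.59 ohm*cm^2

20.59 ohm*cm^2


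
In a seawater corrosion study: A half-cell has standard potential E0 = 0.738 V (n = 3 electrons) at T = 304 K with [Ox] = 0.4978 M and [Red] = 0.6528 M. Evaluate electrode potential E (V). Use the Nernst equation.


Apply the Nernst equation: E = E0 + (RT/nF)*ln([Ox]/[Red])
Step 1: RT/nF = 8.314*304/(3*96485) = 0.00873178 V
Step 2: [Ox]/[Red] = 0.4978/0.6528 = 0.762561
Step 3: ln(0.762561) = -0.271073
Step 4: correction = 0.00873178 * -0.271073 = -0.002 V
E = 0.738 + -0.002 = 0.736 V

0.736 V


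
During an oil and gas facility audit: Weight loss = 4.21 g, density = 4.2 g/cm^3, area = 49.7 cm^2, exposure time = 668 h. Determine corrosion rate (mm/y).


Apply the mm/y weight-loss relation: CR = 87600 * W / (D * A * T)
Numerator: 87600 * 4.21 = 368796.0
Denominator: 4.2 * 49.7 * 668 = 139438.32
CR = 368796.0 / 139438.32 = 2.644868 mm/y

2.644868 mm/y


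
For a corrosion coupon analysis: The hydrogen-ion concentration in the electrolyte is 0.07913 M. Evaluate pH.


pH = −log10[H+]
pH = −log10(0.07913) = 1.1

1.1


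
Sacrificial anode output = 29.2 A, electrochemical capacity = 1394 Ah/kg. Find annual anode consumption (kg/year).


Annual consumption = current * hours per year / capacity
Rate = 29.2 * 8760 / 1394 = 183.5 kg/year

183.5 kg/year


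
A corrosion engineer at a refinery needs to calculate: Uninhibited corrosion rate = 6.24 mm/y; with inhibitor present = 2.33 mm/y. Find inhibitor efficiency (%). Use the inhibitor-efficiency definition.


Apply the inhibitor-efficiency definition: IE = (CR_blank − CR_inh)/CR_blank × 100
IE = (6.24 − 2.33) / 6.24 × 100
IE = 3.91 / 6.24 × 100 = 62.7 %

62.7 %


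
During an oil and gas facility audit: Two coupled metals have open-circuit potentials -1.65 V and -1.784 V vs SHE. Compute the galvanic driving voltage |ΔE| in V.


Driving voltage is the absolute potential difference.
|ΔE| = |-1.65 − (-1.784)| = 0.134 V

0.134 V


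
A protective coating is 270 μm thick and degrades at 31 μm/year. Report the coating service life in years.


Service life = thickness / degradation rate
Life = 270 / 31 = 8.7 years

8.7 years


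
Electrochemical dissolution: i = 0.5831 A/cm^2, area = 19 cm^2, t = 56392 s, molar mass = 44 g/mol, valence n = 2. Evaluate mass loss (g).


Apply Faraday's law: m = i*A*t*M / (n*F)
Total charge passed Q = i*A*t = 0.5831*19*56392 = 624761.3288 C
m = Q*M/(n*F) = 624761.3288*44/(2*96485) = 142.45478 g

142.45478 g


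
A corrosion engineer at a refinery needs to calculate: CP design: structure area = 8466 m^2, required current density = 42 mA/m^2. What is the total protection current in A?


I = area * current density, then convert mA → A (÷1000)
I = 8466 * 42 / 1000 = 355.57 A

355.57 A


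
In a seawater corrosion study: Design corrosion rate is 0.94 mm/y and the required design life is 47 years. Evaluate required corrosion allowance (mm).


Corrosion allowance = CR × design life
CA = 0.94 * 47 = 44.18 mm

44.18 mm


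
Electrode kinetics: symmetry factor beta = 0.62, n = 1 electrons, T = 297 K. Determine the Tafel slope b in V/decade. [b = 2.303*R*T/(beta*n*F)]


Apply the Tafel slope relation: b = 2.303*R*T/(beta*n*F)
Numerator: 2.303 * 8.314 * 297 = 5686.7
Denominator: 0.62 * 1 * 96485 = 59820.7
b = 5686.7 / 59820.7 = 0.0951 V/decade

0.0951 V/decade


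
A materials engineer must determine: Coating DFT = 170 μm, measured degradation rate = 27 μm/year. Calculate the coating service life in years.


Service life = thickness / degradation rate
Life = 170 / 27 = 6.3 years

6.3 years


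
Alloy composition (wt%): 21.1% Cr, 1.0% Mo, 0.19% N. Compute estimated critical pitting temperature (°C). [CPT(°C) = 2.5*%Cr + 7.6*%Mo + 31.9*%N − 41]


Apply the ASTM G48 empirical CPT estimate: CPT(°C) = 2.5*%Cr + 7.6*%Mo + 31.9*%N − 41
2.5*21.1 = 52.75; 7.6*1.0 = 7.6; 31.9*0.19 = 6.061
CPT = 52.75 + 7.6 + 6.061 − 41 = 25.411 °C
Rounded to 0.1 °C: CPT ≈ 25.4 °C

25.4 °C


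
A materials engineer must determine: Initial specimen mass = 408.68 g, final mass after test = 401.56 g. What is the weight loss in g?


Weight loss = initial − final
WL = 408.68 − 401.56 = 7.12 g

7.12 g


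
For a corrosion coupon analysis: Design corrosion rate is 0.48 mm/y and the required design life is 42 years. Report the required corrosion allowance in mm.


Corrosion allowance = CR × design life
CA = 0.48 * 42 = 20.16 mm

20.16 mm


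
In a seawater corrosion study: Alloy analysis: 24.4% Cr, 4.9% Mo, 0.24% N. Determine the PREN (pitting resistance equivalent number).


Apply the PREN formula: PREN = Cr + 3.3*Mo + 16*N
PREN = 24.4 + 3.3*4.9 + 16*0.24
PREN = 24.4 + 16.17 + 3.84 = 44.41

44.41


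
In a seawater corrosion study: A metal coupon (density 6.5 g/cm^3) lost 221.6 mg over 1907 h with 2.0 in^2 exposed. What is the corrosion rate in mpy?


Apply the mpy weight-loss relation: CR = 534 * W / (D * A * T)
Numerator: 534 * 221.6 = 118334.4
Denominator: 6.5 * 2.0 * 1907 = 24791.0
CR = 118334.4 / 24791.0 = 4.77328 mpy

4.77328 mpy


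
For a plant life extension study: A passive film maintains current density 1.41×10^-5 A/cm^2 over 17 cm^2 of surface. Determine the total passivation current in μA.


I = i_pass * A, then convert A → μA (×10^6)
I = 1.41×10^-5 * 17 * 10^6 = 239.7 μA

239.7 μA


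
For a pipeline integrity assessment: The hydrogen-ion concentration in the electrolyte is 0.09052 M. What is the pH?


pH = −log10[H+]
pH = −log10(0.09052) = 1.04

1.04


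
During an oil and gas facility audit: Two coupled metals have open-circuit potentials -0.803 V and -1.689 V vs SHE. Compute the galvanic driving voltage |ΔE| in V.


Driving voltage is the absolute potential difference.
|ΔE| = |-0.803 − (-1.689)| = 0.886 V

0.886 V


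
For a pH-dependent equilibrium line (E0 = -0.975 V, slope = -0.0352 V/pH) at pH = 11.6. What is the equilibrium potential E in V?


Apply the Pourbaix line equation: E = E0 + slope*pH
E = -0.975 + (-0.0352)*11.6 = -0.975 + (-0.40832) = -1.38332 V
Rounded to 4 decimal places: E = -1.3833 V

-1.3833 V
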